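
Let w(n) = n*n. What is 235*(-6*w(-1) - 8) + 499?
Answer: -2791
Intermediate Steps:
w(n) = n²
235*(-6*w(-1) - 8) + 499 = 235*(-6*(-1)² - 8) + 499 = 235*(-6*1 - 8) + 499 = 235*(-6 - 8) + 499 = 235*(-14) + 499 = -3290 + 499 = -2791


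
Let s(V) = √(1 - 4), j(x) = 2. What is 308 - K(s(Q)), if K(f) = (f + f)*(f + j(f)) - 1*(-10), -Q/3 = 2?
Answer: 304 - 4*I*√3 ≈ 304.0 - 6.9282*I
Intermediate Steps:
Q = -6 (Q = -3*2 = -6)
s(V) = I*√3 (s(V) = √(-3) = I*√3)
K(f) = 10 + 2*f*(2 + f) (K(f) = (f + f)*(f + 2) - 1*(-10) = (2*f)*(2 + f) + 10 = 2*f*(2 + f) + 10 = 10 + 2*f*(2 + f))
308 - K(s(Q)) = 308 - (10 + 2*(I*√3)² + 4*(I*√3)) = 308 - (10 + 2*(-3) + 4*I*√3) = 308 - (10 - 6 + 4*I*√3) = 308 - (4 + 4*I*√3) = 308 + (-4 - 4*I*√3) = 304 - 4*I*√3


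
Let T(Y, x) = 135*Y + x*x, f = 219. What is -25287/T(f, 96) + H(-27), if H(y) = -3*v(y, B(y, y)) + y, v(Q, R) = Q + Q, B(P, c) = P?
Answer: 1736716/12927 ≈ 134.35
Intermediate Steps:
T(Y, x) = x² + 135*Y (T(Y, x) = 135*Y + x² = x² + 135*Y)
v(Q, R) = 2*Q
H(y) = -5*y (H(y) = -6*y + y = -5*y)
-25287/T(f, 96) + H(-27) = -25287/(96² + 135*219) - 5*(-27) = -25287/(9216 + 29565) + 135 = -25287/38781 + 135 = -25287*1/38781 + 135 = -8429/12927 + 135 = 1736716/12927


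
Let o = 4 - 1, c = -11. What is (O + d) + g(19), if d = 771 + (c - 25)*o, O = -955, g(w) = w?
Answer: -273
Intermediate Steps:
o = 3
d = 663 (d = 771 + (-11 - 25)*3 = 771 - 36*3 = 771 - 108 = 663)
(O + d) + g(19) = (-955 + 663) + 19 = -292 + 19 = -273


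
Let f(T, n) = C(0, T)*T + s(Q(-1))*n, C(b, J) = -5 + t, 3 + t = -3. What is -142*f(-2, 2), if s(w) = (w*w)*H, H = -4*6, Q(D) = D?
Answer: 3692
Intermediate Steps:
H = -24
t = -6 (t = -3 - 3 = -6)
C(b, J) = -11 (C(b, J) = -5 - 6 = -11)
s(w) = -24*w**2 (s(w) = (w*w)*(-24) = w**2*(-24) = -24*w**2)
f(T, n) = -24*n - 11*T (f(T, n) = -11*T + (-24*(-1)**2)*n = -11*T + (-24*1)*n = -11*T - 24*n = -24*n - 11*T)
-142*f(-2, 2) = -142*(-24*2 - 11*(-2)) = -142*(-48 + 22) = -142*(-26) = 3692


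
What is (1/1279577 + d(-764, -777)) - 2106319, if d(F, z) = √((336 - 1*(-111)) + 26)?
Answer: -2695197347062/1279577 + √473 ≈ -2.1063e+6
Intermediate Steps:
d(F, z) = √473 (d(F, z) = √((336 + 111) + 26) = √(447 + 26) = √473)
(1/1279577 + d(-764, -777)) - 2106319 = (1/1279577 + √473) - 2106319 = -2695197347062/1279577 + √473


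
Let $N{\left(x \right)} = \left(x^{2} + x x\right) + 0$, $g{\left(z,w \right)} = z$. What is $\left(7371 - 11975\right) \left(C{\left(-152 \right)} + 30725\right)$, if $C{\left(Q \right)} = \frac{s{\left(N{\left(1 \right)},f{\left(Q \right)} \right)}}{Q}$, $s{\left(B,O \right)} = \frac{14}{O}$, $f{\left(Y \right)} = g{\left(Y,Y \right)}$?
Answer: $- \frac{408530423257}{2888} \approx -1.4146 \cdot 10^{8}$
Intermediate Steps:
$f{\left(Y \right)} = Y$
$N{\left(x \right)} = 2 x^{2}$ ($N{\left(x \right)} = \left(x^{2} + x^{2}\right) + 0 = 2 x^{2} + 0 = 2 x^{2}$)
$C{\left(Q \right)} = \frac{14}{Q^{2}}$ ($C{\left(Q \right)} = \frac{14 \frac{1}{Q}}{Q} = \frac{14}{Q^{2}}$)
$\left(7371 - 11975\right) \left(C{\left(-152 \right)} + 30725\right) = \left(7371 - 11975\right) \left(\frac{14}{23104} + 30725\right) = - 4604 \left(14 \cdot \frac{1}{23104} + 30725\right) = - 4604 \left(\frac{7}{11552} + 30725\right) = \left(-4604\right) \frac{354935207}{11552} = - \frac{408530423257}{2888}$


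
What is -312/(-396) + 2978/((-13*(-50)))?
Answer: 57587/10725 ≈ 5.3694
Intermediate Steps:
-312/(-396) + 2978/((-13*(-50))) = -312*(-1/396) + 2978/650 = 26/33 + 2978*(1/650) = 26/33 + 1489/325 = 57587/10725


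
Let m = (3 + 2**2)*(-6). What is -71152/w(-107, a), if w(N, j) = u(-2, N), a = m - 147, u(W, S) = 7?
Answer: -71152/7 ≈ -10165.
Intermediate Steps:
m = -42 (m = (3 + 4)*(-6) = 7*(-6) = -42)
a = -189 (a = -42 - 147 = -189)
w(N, j) = 7
-71152/w(-107, a) = -71152/7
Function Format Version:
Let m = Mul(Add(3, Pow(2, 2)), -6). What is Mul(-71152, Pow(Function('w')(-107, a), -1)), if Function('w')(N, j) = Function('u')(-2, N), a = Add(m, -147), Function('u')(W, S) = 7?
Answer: Rational(-71152, 7) ≈ -10165.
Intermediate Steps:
m = -42 (m = Mul(Add(3, 4), -6) = Mul(7, -6) = -42)
a = -189 (a = Add(-42, -147) = -189)
Function('w')(N, j) = 7
Mul(-71152, Pow(Function('w')(-107, a), -1)) = Mul(-71152, Pow(7, -1)) = Mul(-71152, Rational(1, 7)) = Rational(-71152, 7)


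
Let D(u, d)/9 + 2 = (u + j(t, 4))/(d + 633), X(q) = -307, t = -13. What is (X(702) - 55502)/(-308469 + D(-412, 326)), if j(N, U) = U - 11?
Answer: 17840277/98614268 ≈ 0.18091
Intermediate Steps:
j(N, U) = -11 + U
D(u, d) = -18 + 9*(-7 + u)/(633 + d) (D(u, d) = -18 + 9*((u + (-11 + 4))/(d + 633)) = -18 + 9*((u - 7)/(633 + d)) = -18 + 9*((-7 + u)/(633 + d)) = -18 + 9*(-7 + u)/(633 + d))
(X(702) - 55502)/(-308469 + D(-412, 326)) = (-307 - 55502)/(-308469 + 9*(-1273 - 412 - 2*326)/(633 + 326)) = -55809/(-308469 + 9*(-1273 - 412 - 652)/959) = -55809/(-308469 + 9*(1/959)*(-2337)) = -55809/(-308469 - 21033/959) = -55809/(-295842804/959) = -55809*(-959/295842804) = 17840277/98614268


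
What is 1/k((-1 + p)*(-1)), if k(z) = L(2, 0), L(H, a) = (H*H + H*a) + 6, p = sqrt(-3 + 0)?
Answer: 1/10 ≈ 0.10000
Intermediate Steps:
p = I*sqrt(3) (p = sqrt(-3) = I*sqrt(3) ≈ 1.732*I)
L(H, a) = 6 + H**2 + H*a (L(H, a) = (H**2 + H*a) + 6 = 6 + H**2 + H*a)
k(z) = 10 (k(z) = 6 + 2**2 + 2*0 = 6 + 4 + 0 = 10)
1/k((-1 + p)*(-1)) = 1/10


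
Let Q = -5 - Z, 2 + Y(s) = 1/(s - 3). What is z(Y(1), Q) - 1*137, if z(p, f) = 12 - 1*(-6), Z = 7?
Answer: -119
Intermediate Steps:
Y(s) = -2 + 1/(-3 + s) (Y(s) = -2 + 1/(s - 3) = -2 + 1/(-3 + s))
Q = -12 (Q = -5 - 1*7 = -5 - 7 = -12)
z(p, f) = 18 (z(p, f) = 12 + 6 = 18)
z(Y(1), Q) - 1*137 = 18 - 1*137 = 18 - 137 = -119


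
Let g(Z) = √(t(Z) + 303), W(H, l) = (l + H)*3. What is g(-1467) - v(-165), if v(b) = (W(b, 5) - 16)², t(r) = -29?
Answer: -246016 + √274 ≈ -2.4600e+5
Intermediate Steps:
W(H, l) = 3*H + 3*l (W(H, l) = (H + l)*3 = 3*H + 3*l)
g(Z) = √274 (g(Z) = √(-29 + 303) = √274)
v(b) = (-1 + 3*b)² (v(b) = ((3*b + 3*5) - 16)² = ((3*b + 15) - 16)² = ((15 + 3*b) - 16)² = (-1 + 3*b)²)
g(-1467) - v(-165) = √274 - (-1 + 3*(-165))² = √274 - (-1 - 495)² = √274 - 1*(-496)² = √274 - 1*246016 = √274 - 246016 = -246016 + √274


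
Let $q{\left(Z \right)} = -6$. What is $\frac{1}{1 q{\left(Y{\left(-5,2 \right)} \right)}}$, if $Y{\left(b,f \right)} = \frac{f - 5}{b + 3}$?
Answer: $- \frac{1}{6} \approx -0.16667$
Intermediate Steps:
$Y{\left(b,f \right)} = \frac{-5 + f}{3 + b}$
$\frac{1}{1 q{\left(Y{\left(-5,2 \right)} \right)}} = \frac{1}{1 \left(-6\right)} = \frac{1}{-6} = - \frac{1}{6}$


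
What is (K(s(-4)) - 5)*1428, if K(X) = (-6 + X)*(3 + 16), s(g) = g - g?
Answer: -169932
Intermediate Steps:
s(g) = 0
K(X) = -114 + 19*X (K(X) = (-6 + X)*19 = -114 + 19*X)
(K(s(-4)) - 5)*1428 = ((-114 + 19*0) - 5)*1428 = ((-114 + 0) - 5)*1428 = (-114 - 5)*1428 = -119*1428 = -169932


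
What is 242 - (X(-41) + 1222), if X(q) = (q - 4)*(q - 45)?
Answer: -4850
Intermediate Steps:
X(q) = (-45 + q)*(-4 + q) (X(q) = (-4 + q)*(-45 + q) = (-45 + q)*(-4 + q))
242 - (X(-41) + 1222) = 242 - ((180 + (-41)² - 49*(-41)) + 1222) = 242 - ((180 + 1681 + 2009) + 1222) = 242 - (3870 + 1222) = 242 - 1*5092 = 242 - 5092 = -4850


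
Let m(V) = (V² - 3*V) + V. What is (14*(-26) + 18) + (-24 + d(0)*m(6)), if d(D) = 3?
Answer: -298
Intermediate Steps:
m(V) = V² - 2*V
(14*(-26) + 18) + (-24 + d(0)*m(6)) = (14*(-26) + 18) + (-24 + 3*(6*(-2 + 6))) = (-364 + 18) + (-24 + 3*(6*4)) = -346 + (-24 + 3*24) = -346 + (-24 + 72) = -346 + 48 = -298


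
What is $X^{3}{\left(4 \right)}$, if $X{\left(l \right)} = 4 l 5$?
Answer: $512000$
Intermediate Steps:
$X{\left(l \right)} = 20 l$
$X^{3}{\left(4 \right)} = \left(20 \cdot 4\right)^{3} = 80^{3} = 512000$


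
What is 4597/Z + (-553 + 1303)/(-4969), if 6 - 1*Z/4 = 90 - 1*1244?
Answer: 19362493/23056160 ≈ 0.83980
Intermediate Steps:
Z = 4640 (Z = 24 - 4*(90 - 1*1244) = 24 - 4*(90 - 1244) = 24 - 4*(-1154) = 24 + 4616 = 4640)
4597/Z + (-553 + 1303)/(-4969) = 4597/4640 + (-553 + 1303)/(-4969) = 4597*(1/4640) + 750*(-1/4969) = 4597/4640 - 750/4969 = 19362493/23056160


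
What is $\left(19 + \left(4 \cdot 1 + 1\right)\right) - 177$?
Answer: $-153$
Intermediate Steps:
$\left(19 + \left(4 \cdot 1 + 1\right)\right) - 177 = \left(19 + \left(4 + 1\right)\right) - 177 = \left(19 + 5\right) - 177 = 24 - 177 = -153$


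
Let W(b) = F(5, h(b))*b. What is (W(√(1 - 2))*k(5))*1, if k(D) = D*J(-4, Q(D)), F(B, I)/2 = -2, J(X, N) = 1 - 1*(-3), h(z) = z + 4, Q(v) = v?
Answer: -80*I ≈ -80.0*I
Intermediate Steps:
h(z) = 4 + z
J(X, N) = 4 (J(X, N) = 1 + 3 = 4)
F(B, I) = -4 (F(B, I) = 2*(-2) = -4)
W(b) = -4*b
k(D) = 4*D (k(D) = D*4 = 4*D)
(W(√(1 - 2))*k(5))*1 = ((-4*√(1 - 2))*(4*5))*1 = (-4*I*20)*1 = -80*I*1 = -80*I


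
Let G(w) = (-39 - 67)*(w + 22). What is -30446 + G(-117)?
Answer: -20376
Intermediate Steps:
G(w) = -2332 - 106*w (G(w) = -106*(22 + w) = -2332 - 106*w)
-30446 + G(-117) = -30446 + (-2332 - 106*(-117)) = -30446 + (-2332 + 12402) = -30446 + 10070 = -20376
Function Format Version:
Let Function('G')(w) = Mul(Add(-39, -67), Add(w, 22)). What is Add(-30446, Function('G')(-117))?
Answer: -20376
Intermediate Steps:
Function('G')(w) = Add(-2332, Mul(-106, w)) (Function('G')(w) = Mul(-106, Add(22, w)) = Add(-2332, Mul(-106, w)))
Add(-30446, Function('G')(-117)) = Add(-30446, Add(-2332, Mul(-106, -117))) = Add(-30446, Add(-2332, 12402)) = Add(-30446, 10070) = -20376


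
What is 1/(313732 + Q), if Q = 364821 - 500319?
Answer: 1/178234 ≈ 5.6106e-6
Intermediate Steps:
Q = -135498
1/(313732 + Q) = 1/(313732 - 135498) = 1/178234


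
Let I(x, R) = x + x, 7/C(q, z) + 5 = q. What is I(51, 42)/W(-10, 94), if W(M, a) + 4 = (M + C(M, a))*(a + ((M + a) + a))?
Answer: -765/21382 ≈ -0.035778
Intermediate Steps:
C(q, z) = 7/(-5 + q)
I(x, R) = 2*x
W(M, a) = -4 + (M + 3*a)*(M + 7/(-5 + M)) (W(M, a) = -4 + (M + 7/(-5 + M))*(a + ((M + a) + a)) = -4 + (M + 7/(-5 + M))*(a + (M + 2*a)) = -4 + (M + 7/(-5 + M))*(M + 3*a) = -4 + (M + 3*a)*(M + 7/(-5 + M)))
I(51, 42)/W(-10, 94) = (2*51)/(((7*(-10) + 21*94 + (-5 - 10)*(-4 + (-10)² + 3*(-10)*94))/(-5 - 10))) = 102/(((-70 + 1974 - 15*(-4 + 100 - 2820))/(-15))) = 102/((-(-70 + 1974 - 15*(-2724))/15)) = 102/((-(-70 + 1974 + 40860)/15)) = 102/((-1/15*42764)) = 102/(-42764/15) = 102*(-15/42764) = -765/21382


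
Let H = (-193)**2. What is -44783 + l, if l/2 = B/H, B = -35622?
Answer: -1668193211/37249 ≈ -44785.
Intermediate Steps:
H = 37249
l = -71244/37249 (l = 2*(-35622/37249) = -71244/37249 ≈ -1.9126)
-44783 + l = -44783 - 71244/37249 = -1668193211/37249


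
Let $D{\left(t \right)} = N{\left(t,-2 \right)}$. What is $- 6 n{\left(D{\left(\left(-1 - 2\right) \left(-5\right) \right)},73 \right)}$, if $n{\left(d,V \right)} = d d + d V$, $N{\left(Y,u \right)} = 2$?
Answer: $-900$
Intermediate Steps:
$D{\left(t \right)} = 2$
$n{\left(d,V \right)} = d^{2} + V d$
$- 6 n{\left(D{\left(\left(-1 - 2\right) \left(-5\right) \right)},73 \right)} = - 6 \cdot 2 \left(73 + 2\right) = - 6 \cdot 2 \cdot 75 = \left(-6\right) 150 = -900$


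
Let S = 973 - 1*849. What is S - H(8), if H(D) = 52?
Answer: 72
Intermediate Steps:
S = 124 (S = 973 - 849 = 124)
S - H(8) = 124 - 1*52 = 124 - 52 = 72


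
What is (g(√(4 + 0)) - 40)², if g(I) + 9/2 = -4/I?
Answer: 8649/4 ≈ 2162.3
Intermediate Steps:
g(I) = -9/2 - 4/I
(g(√(4 + 0)) - 40)² = ((-9/2 - 4/√(4 + 0)) - 40)² = ((-9/2 - 4/(√4)) - 40)² = ((-9/2 - 4/2) - 40)² = ((-9/2 - 4*½) - 40)² = ((-9/2 - 2) - 40)² = (-13/2 - 40)² = (-93/2)² = 8649/4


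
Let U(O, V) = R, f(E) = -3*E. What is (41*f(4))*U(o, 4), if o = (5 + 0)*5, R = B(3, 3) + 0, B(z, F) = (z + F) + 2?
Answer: -3936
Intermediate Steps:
B(z, F) = 2 + F + z (B(z, F) = (F + z) + 2 = 2 + F + z)
R = 8 (R = (2 + 3 + 3) + 0 = 8 + 0 = 8)
o = 25 (o = 5*5 = 25)
U(O, V) = 8
(41*f(4))*U(o, 4) = (41*(-3*4))*8 = (41*(-12))*8 = -492*8 = -3936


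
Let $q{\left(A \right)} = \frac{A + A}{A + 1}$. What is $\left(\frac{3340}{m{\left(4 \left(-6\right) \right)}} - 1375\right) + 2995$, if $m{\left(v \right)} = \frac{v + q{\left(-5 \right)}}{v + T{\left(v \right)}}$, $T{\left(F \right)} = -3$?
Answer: $\frac{250020}{43} \approx 5814.4$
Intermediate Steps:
$q{\left(A \right)} = \frac{2 A}{1 + A}$
$m{\left(v \right)} = \frac{\frac{5}{2} + v}{-3 + v}$ ($m{\left(v \right)} = \frac{v + 2 \left(-5\right) \frac{1}{1 - 5}}{v - 3} = \frac{v + 2 \left(-5\right) \frac{1}{-4}}{-3 + v} = \frac{v + 2 \left(-5\right) \left(- \frac{1}{4}\right)}{-3 + v} = \frac{v + \frac{5}{2}}{-3 + v} = \frac{\frac{5}{2} + v}{-3 + v}$)
$\left(\frac{3340}{m{\left(4 \left(-6\right) \right)}} - 1375\right) + 2995 = \left(\frac{3340}{\frac{1}{-3 + 4 \left(-6\right)} \left(\frac{5}{2} + 4 \left(-6\right)\right)} - 1375\right) + 2995 = \left(\frac{3340}{\frac{1}{-3 - 24} \left(\frac{5}{2} - 24\right)} - 1375\right) + 2995 = \left(\frac{3340}{\frac{1}{-27} \left(- \frac{43}{2}\right)} - 1375\right) + 2995 = \left(\frac{3340}{\left(- \frac{1}{27}\right) \left(- \frac{43}{2}\right)} - 1375\right) + 2995 = \left(\frac{3340}{\frac{43}{54}} - 1375\right) + 2995 = \left(3340 \cdot \frac{54}{43} - 1375\right) + 2995 = \left(\frac{180360}{43} - 1375\right) + 2995 = \frac{121235}{43} + 2995 = \frac{250020}{43}$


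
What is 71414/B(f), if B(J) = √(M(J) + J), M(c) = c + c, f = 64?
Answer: 35707*√3/12 ≈ 5153.9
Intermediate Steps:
M(c) = 2*c
B(J) = √3*√J (B(J) = √(2*J + J) = √(3*J) = √3*√J)
71414/B(f) = 71414/((√3*√64)) = 71414/((√3*8)) = 71414/((8*√3)) = 71414*(√3/24) = 35707*√3/12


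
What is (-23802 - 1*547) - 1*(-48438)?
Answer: 24089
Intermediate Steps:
(-23802 - 1*547) - 1*(-48438) = (-23802 - 547) + 48438 = -24349 + 48438 = 24089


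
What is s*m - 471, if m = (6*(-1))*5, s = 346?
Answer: -10851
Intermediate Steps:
m = -30 (m = -6*5 = -30)
s*m - 471 = 346*(-30) - 471 = -10380 - 471 = -10851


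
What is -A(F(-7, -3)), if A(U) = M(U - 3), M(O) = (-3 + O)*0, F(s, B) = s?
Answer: 0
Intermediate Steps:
M(O) = 0
A(U) = 0
-A(F(-7, -3)) = -1*0 = 0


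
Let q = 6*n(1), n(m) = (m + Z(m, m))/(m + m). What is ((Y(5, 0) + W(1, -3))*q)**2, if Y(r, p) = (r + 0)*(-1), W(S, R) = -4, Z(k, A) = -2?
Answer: 729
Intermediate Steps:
Y(r, p) = -r (Y(r, p) = r*(-1) = -r)
n(m) = (-2 + m)/(2*m) (n(m) = (m - 2)/(m + m) = (-2 + m)/((2*m)) = (-2 + m)*(1/(2*m)) = (-2 + m)/(2*m))
q = -3 (q = 6*((1/2)*(-2 + 1)/1) = 6*((1/2)*1*(-1)) = 6*(-1/2) = -3)
((Y(5, 0) + W(1, -3))*q)**2 = ((-1*5 - 4)*(-3))**2 = ((-5 - 4)*(-3))**2 = (-9*(-3))**2 = 27**2 = 729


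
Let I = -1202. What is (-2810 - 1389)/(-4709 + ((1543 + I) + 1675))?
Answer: 4199/2693 ≈ 1.5592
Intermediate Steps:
(-2810 - 1389)/(-4709 + ((1543 + I) + 1675)) = (-2810 - 1389)/(-4709 + ((1543 - 1202) + 1675)) = -4199/(-4709 + (341 + 1675)) = -4199/(-4709 + 2016) = -4199/(-2693) = -4199*(-1/2693) = 4199/2693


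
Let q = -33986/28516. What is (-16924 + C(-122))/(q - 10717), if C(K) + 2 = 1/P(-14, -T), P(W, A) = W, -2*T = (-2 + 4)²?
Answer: 1689323485/1069739853 ≈ 1.5792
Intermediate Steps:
q = -16993/14258 (q = -33986*1/28516 = -16993/14258 ≈ -1.1918)
T = -2 (T = -(-2 + 4)²/2 = -½*2² = -½*4 = -2)
C(K) = -29/14 (C(K) = -2 + 1/(-14) = -2 - 1/14 = -29/14)
(-16924 + C(-122))/(q - 10717) = (-16924 - 29/14)/(-16993/14258 - 10717) = -236965/(14*(-152819979/14258)) = -236965/14*(-14258/152819979) = 1689323485/1069739853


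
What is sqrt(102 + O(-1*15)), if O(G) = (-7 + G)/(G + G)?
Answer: sqrt(23115)/15 ≈ 10.136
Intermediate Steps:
O(G) = (-7 + G)/(2*G) (O(G) = (-7 + G)/((2*G)) = (-7 + G)*(1/(2*G)) = (-7 + G)/(2*G))
sqrt(102 + O(-1*15)) = sqrt(102 + (-7 - 1*15)/(2*((-1*15)))) = sqrt(102 + (1/2)*(-7 - 15)/(-15)) = sqrt(102 + (1/2)*(-1/15)*(-22)) = sqrt(102 + 11/15) = sqrt(1541/15) = sqrt(23115)/15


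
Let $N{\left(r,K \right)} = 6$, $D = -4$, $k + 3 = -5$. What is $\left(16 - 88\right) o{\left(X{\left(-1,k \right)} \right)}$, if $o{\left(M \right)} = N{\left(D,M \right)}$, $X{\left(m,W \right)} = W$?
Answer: $-432$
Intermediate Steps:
$k = -8$ ($k = -3 - 5 = -8$)
$o{\left(M \right)} = 6$
$\left(16 - 88\right) o{\left(X{\left(-1,k \right)} \right)} = \left(16 - 88\right) 6 = \left(-72\right) 6 = -432$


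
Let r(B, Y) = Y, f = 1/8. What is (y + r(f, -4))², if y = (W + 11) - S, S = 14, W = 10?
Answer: 9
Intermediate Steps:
f = ⅛ ≈ 0.12500
y = 7 (y = (10 + 11) - 1*14 = 21 - 14 = 7)
(y + r(f, -4))² = (7 - 4)² = 3² = 9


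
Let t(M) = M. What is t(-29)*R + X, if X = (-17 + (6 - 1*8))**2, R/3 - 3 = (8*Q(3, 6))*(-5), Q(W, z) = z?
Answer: 20980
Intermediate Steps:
R = -711 (R = 9 + 3*((8*6)*(-5)) = 9 + 3*(48*(-5)) = 9 + 3*(-240) = 9 - 720 = -711)
X = 361 (X = (-17 + (6 - 8))**2 = (-17 - 2)**2 = (-19)**2 = 361)
t(-29)*R + X = -29*(-711) + 361 = 20619 + 361 = 20980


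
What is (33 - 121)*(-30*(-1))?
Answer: -2640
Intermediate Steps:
(33 - 121)*(-30*(-1)) = -88*30 = -2640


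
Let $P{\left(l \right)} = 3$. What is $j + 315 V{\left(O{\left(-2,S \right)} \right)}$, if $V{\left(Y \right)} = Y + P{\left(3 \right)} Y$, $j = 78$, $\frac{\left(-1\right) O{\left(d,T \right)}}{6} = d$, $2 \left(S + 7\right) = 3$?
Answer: $15198$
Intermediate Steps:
$S = - \frac{11}{2}$ ($S = -7 + \frac{1}{2} \cdot 3 = -7 + \frac{3}{2} = - \frac{11}{2} \approx -5.5$)
$O{\left(d,T \right)} = - 6 d$
$V{\left(Y \right)} = 4 Y$ ($V{\left(Y \right)} = Y + 3 Y = 4 Y$)
$j + 315 V{\left(O{\left(-2,S \right)} \right)} = 78 + 315 \cdot 4 \left(\left(-6\right) \left(-2\right)\right) = 78 + 315 \cdot 4 \cdot 12 = 78 + 315 \cdot 48 = 78 + 15120 = 15198$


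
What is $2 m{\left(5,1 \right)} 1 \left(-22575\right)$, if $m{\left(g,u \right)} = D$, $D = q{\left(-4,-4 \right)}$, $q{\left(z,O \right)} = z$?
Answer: $180600$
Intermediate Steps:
$D = -4$
$m{\left(g,u \right)} = -4$
$2 m{\left(5,1 \right)} 1 \left(-22575\right) = 2 \left(-4\right) 1 \left(-22575\right) = \left(-8\right) 1 \left(-22575\right) = \left(-8\right) \left(-22575\right) = 180600$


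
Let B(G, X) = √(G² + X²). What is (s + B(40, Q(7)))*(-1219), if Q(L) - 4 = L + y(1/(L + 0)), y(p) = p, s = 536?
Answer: -653384 - 2438*√21121/7 ≈ -7.0400e+5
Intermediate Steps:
Q(L) = 4 + L + 1/L (Q(L) = 4 + (L + 1/(L + 0)) = 4 + (L + 1/L) = 4 + L + 1/L)
(s + B(40, Q(7)))*(-1219) = (536 + √(40² + (4 + 7 + 1/7)²))*(-1219) = (536 + √(1600 + (4 + 7 + ⅐)²))*(-1219) = (536 + √(1600 + (78/7)²))*(-1219) = (536 + √(1600 + 6084/49))*(-1219) = (536 + √(84484/49))*(-1219) = (536 + 2*√21121/7)*(-1219) = -653384 - 2438*√21121/7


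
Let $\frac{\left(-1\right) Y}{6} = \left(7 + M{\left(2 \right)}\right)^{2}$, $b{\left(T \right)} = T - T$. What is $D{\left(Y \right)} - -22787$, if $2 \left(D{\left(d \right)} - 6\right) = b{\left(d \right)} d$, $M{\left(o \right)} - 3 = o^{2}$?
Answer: $22793$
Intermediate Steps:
$b{\left(T \right)} = 0$
$M{\left(o \right)} = 3 + o^{2}$
$Y = -1176$ ($Y = - 6 \left(7 + \left(3 + 2^{2}\right)\right)^{2} = - 6 \left(7 + \left(3 + 4\right)\right)^{2} = - 6 \left(7 + 7\right)^{2} = - 6 \cdot 14^{2} = \left(-6\right) 196 = -1176$)
$D{\left(d \right)} = 6$ ($D{\left(d \right)} = 6 + \frac{0 d}{2} = 6 + \frac{1}{2} \cdot 0 = 6 + 0 = 6$)
$D{\left(Y \right)} - -22787 = 6 - -22787 = 6 + 22787 = 22793$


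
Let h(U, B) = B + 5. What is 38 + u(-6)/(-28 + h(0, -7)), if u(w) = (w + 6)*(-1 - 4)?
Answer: 38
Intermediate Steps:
h(U, B) = 5 + B
u(w) = -30 - 5*w (u(w) = (6 + w)*(-5) = -30 - 5*w)
38 + u(-6)/(-28 + h(0, -7)) = 38 + (-30 - 5*(-6))/(-28 + (5 - 7)) = 38 + (-30 + 30)/(-28 - 2) = 38 + 0/(-30) = 38 + 0*(-1/30) = 38 + 0 = 38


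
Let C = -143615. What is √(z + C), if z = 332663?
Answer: 2*√47262 ≈ 434.80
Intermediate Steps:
√(z + C) = √(332663 - 143615) = √189048 = 2*√47262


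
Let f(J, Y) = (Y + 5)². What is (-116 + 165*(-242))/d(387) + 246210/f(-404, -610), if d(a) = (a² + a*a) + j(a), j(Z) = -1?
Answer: 11818233524/21927606085 ≈ 0.53897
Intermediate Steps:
f(J, Y) = (5 + Y)²
d(a) = -1 + 2*a² (d(a) = (a² + a*a) - 1 = (a² + a²) - 1 = 2*a² - 1 = -1 + 2*a²)
(-116 + 165*(-242))/d(387) + 246210/f(-404, -610) = (-116 + 165*(-242))/(-1 + 2*387²) + 246210/((5 - 610)²) = (-116 - 39930)/(-1 + 2*149769) + 246210/((-605)²) = -40046/(-1 + 299538) + 246210/366025 = -40046/299537 + 246210*(1/366025) = -40046*1/299537 + 49242/73205 = -40046/299537 + 49242/73205 = 11818233524/21927606085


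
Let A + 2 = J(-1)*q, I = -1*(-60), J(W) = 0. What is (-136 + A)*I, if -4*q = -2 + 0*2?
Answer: -8280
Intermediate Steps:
q = ½ (q = -(-2 + 0*2)/4 = -(-2 + 0)/4 = -¼*(-2) = ½ ≈ 0.50000)
I = 60
A = -2 (A = -2 + 0*(½) = -2 + 0 = -2)
(-136 + A)*I = (-136 - 2)*60 = -138*60 = -8280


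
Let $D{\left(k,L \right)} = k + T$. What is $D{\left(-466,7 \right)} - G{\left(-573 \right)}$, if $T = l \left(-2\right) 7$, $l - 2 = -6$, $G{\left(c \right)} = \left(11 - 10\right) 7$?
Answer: $-417$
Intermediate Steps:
$G{\left(c \right)} = 7$ ($G{\left(c \right)} = 1 \cdot 7 = 7$)
$l = -4$ ($l = 2 - 6 = -4$)
$T = 56$ ($T = \left(-4\right) \left(-2\right) 7 = 8 \cdot 7 = 56$)
$D{\left(k,L \right)} = 56 + k$ ($D{\left(k,L \right)} = k + 56 = 56 + k$)
$D{\left(-466,7 \right)} - G{\left(-573 \right)} = \left(56 - 466\right) - 7 = -410 - 7 = -417$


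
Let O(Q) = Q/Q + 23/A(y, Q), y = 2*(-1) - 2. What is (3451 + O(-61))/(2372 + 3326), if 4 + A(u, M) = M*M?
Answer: 12831107/21179466 ≈ 0.60583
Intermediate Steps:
y = -4 (y = -2 - 2 = -4)
A(u, M) = -4 + M**2 (A(u, M) = -4 + M*M = -4 + M**2)
O(Q) = 1 + 23/(-4 + Q**2) (O(Q) = Q/Q + 23/(-4 + Q**2) = 1 + 23/(-4 + Q**2))
(3451 + O(-61))/(2372 + 3326) = (3451 + (19 + (-61)**2)/(-4 + (-61)**2))/(2372 + 3326) = (3451 + (19 + 3721)/(-4 + 3721))/5698 = (3451 + 3740/3717)*(1/5698) = (12831107/3717)*(1/5698) = 12831107/21179466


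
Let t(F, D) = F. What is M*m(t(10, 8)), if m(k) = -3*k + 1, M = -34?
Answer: 986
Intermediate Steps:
m(k) = 1 - 3*k
M*m(t(10, 8)) = -34*(1 - 3*10) = -34*(1 - 30) = -34*(-29) = 986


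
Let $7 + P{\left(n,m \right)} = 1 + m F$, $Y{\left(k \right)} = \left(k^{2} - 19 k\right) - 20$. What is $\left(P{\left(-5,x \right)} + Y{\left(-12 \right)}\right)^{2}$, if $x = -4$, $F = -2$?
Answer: $125316$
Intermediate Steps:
$Y{\left(k \right)} = -20 + k^{2} - 19 k$
$P{\left(n,m \right)} = -6 - 2 m$ ($P{\left(n,m \right)} = -7 + \left(1 + m \left(-2\right)\right) = -7 - \left(-1 + 2 m\right) = -6 - 2 m$)
$\left(P{\left(-5,x \right)} + Y{\left(-12 \right)}\right)^{2} = \left(\left(-6 - -8\right) - \left(-208 - 144\right)\right)^{2} = \left(\left(-6 + 8\right) + \left(-20 + 144 + 228\right)\right)^{2} = \left(2 + 352\right)^{2} = 354^{2} = 125316$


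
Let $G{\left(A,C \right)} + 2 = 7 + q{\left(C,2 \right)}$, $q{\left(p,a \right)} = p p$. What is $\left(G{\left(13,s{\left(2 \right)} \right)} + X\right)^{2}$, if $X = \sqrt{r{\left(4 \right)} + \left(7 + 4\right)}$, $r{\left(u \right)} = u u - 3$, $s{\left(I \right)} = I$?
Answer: $105 + 36 \sqrt{6} \approx 193.18$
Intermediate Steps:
$q{\left(p,a \right)} = p^{2}$
$r{\left(u \right)} = -3 + u^{2}$ ($r{\left(u \right)} = u^{2} - 3 = -3 + u^{2}$)
$G{\left(A,C \right)} = 5 + C^{2}$ ($G{\left(A,C \right)} = -2 + \left(7 + C^{2}\right) = 5 + C^{2}$)
$X = 2 \sqrt{6}$ ($X = \sqrt{\left(-3 + 4^{2}\right) + \left(7 + 4\right)} = \sqrt{\left(-3 + 16\right) + 11} = \sqrt{13 + 11} = \sqrt{24} = 2 \sqrt{6} \approx 4.899$)
$\left(G{\left(13,s{\left(2 \right)} \right)} + X\right)^{2} = \left(\left(5 + 2^{2}\right) + 2 \sqrt{6}\right)^{2} = \left(\left(5 + 4\right) + 2 \sqrt{6}\right)^{2} = \left(9 + 2 \sqrt{6}\right)^{2}$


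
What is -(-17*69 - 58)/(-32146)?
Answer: -1231/32146 ≈ -0.038294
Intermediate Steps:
-(-17*69 - 58)/(-32146) = -(-1173 - 58)*(-1)/32146 = -(-1231)*(-1)/32146 = -1*1231/32146 = -1231/32146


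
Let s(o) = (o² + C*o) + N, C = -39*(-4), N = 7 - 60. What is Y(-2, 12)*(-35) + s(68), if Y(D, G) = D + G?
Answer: 14829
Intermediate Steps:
N = -53
C = 156
s(o) = -53 + o² + 156*o (s(o) = (o² + 156*o) - 53 = -53 + o² + 156*o)
Y(-2, 12)*(-35) + s(68) = (-2 + 12)*(-35) + (-53 + 68² + 156*68) = 10*(-35) + (-53 + 4624 + 10608) = -350 + 15179 = 14829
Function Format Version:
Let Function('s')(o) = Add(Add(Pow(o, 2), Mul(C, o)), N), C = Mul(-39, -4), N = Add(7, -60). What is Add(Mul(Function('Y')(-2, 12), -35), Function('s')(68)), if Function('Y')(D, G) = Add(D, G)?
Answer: 14829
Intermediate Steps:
N = -53
C = 156
Function('s')(o) = Add(-53, Pow(o, 2), Mul(156, o)) (Function('s')(o) = Add(Add(Pow(o, 2), Mul(156, o)), -53) = Add(-53, Pow(o, 2), Mul(156, o)))
Add(Mul(Function('Y')(-2, 12), -35), Function('s')(68)) = Add(Mul(Add(-2, 12), -35), Add(-53, Pow(68, 2), Mul(156, 68))) = Add(Mul(10, -35), Add(-53, 4624, 10608)) = Add(-350, 15179) = 14829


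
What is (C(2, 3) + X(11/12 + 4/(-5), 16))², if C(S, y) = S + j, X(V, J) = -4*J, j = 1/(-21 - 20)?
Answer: 6466849/1681 ≈ 3847.0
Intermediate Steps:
j = -1/41 (j = 1/(-41) = -1/41 ≈ -0.024390)
C(S, y) = -1/41 + S (C(S, y) = S - 1/41 = -1/41 + S)
(C(2, 3) + X(11/12 + 4/(-5), 16))² = ((-1/41 + 2) - 4*16)² = (81/41 - 64)² = (-2543/41)² = 6466849/1681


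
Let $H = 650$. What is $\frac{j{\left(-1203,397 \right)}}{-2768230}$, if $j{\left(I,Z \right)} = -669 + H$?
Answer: $\frac{19}{2768230} \approx 6.8636 \cdot 10^{-6}$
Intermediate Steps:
$j{\left(I,Z \right)} = -19$ ($j{\left(I,Z \right)} = -669 + 650 = -19$)
$\frac{j{\left(-1203,397 \right)}}{-2768230} = - \frac{19}{-2768230} = \left(-19\right) \left(- \frac{1}{2768230}\right) = \frac{19}{2768230}$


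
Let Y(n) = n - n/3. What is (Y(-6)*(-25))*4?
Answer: 400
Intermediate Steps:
Y(n) = 2*n/3 (Y(n) = n - n/3 = 2*n/3)
(Y(-6)*(-25))*4 = (((⅔)*(-6))*(-25))*4 = -4*(-25)*4 = 100*4 = 400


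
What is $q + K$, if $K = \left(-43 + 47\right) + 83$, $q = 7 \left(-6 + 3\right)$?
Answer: $66$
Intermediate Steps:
$q = -21$ ($q = 7 \left(-3\right) = -21$)
$K = 87$ ($K = 4 + 83 = 87$)
$q + K = -21 + 87 = 66$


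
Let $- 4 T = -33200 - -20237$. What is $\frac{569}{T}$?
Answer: $\frac{2276}{12963} \approx 0.17558$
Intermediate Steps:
$T = \frac{12963}{4}$ ($T = - \frac{-33200 - -20237}{4} = - \frac{-33200 + 20237}{4} = \left(- \frac{1}{4}\right) \left(-12963\right) = \frac{12963}{4} \approx 3240.8$)
$\frac{569}{T} = \frac{569}{\frac{12963}{4}} = 569 \cdot \frac{4}{12963} = \frac{2276}{12963}$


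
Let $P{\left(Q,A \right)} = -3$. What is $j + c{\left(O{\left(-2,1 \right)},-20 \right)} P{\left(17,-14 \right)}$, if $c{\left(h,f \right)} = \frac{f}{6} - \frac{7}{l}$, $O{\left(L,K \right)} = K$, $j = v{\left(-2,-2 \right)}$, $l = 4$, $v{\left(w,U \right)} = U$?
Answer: $\frac{53}{4} \approx 13.25$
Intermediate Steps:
$j = -2$
$c{\left(h,f \right)} = - \frac{7}{4} + \frac{f}{6}$ ($c{\left(h,f \right)} = \frac{f}{6} - \frac{7}{4} = - \frac{7}{4} + \frac{f}{6}$)
$j + c{\left(O{\left(-2,1 \right)},-20 \right)} P{\left(17,-14 \right)} = -2 + \left(- \frac{7}{4} + \frac{1}{6} \left(-20\right)\right) \left(-3\right) = -2 + \left(- \frac{7}{4} - \frac{10}{3}\right) \left(-3\right) = -2 - - \frac{61}{4} = -2 + \frac{61}{4} = \frac{53}{4}$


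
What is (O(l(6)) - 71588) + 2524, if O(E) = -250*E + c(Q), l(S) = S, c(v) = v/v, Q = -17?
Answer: -70563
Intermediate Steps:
c(v) = 1
O(E) = 1 - 250*E (O(E) = -250*E + 1 = 1 - 250*E)
(O(l(6)) - 71588) + 2524 = ((1 - 250*6) - 71588) + 2524 = ((1 - 1500) - 71588) + 2524 = (-1499 - 71588) + 2524 = -73087 + 2524 = -70563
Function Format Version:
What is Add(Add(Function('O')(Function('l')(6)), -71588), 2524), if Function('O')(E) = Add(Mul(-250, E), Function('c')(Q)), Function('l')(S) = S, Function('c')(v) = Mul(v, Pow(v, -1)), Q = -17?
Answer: -70563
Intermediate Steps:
Function('c')(v) = 1
Function('O')(E) = Add(1, Mul(-250, E)) (Function('O')(E) = Add(Mul(-250, E), 1) = Add(1, Mul(-250, E)))
Add(Add(Function('O')(Function('l')(6)), -71588), 2524) = Add(Add(Add(1, Mul(-250, 6)), -71588), 2524) = Add(Add(Add(1, -1500), -71588), 2524) = Add(Add(-1499, -71588), 2524) = Add(-73087, 2524) = -70563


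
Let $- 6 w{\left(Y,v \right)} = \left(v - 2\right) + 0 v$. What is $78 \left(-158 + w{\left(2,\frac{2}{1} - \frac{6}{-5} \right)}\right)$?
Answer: $- \frac{61698}{5} \approx -12340.0$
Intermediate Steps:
$w{\left(Y,v \right)} = \frac{1}{3} - \frac{v}{6}$ ($w{\left(Y,v \right)} = - \frac{\left(v - 2\right) + 0 v}{6} = - \frac{\left(-2 + v\right) + 0}{6} = - \frac{-2 + v}{6} = \frac{1}{3} - \frac{v}{6}$)
$78 \left(-158 + w{\left(2,\frac{2}{1} - \frac{6}{-5} \right)}\right) = 78 \left(-158 + \left(\frac{1}{3} - \frac{\frac{2}{1} - \frac{6}{-5}}{6}\right)\right) = 78 \left(-158 + \left(\frac{1}{3} - \frac{2 \cdot 1 - - \frac{6}{5}}{6}\right)\right) = 78 \left(-158 + \left(\frac{1}{3} - \frac{2 + \frac{6}{5}}{6}\right)\right) = 78 \left(-158 + \left(\frac{1}{3} - \frac{8}{15}\right)\right) = 78 \left(-158 - \frac{1}{5}\right) = 78 \left(- \frac{791}{5}\right) = - \frac{61698}{5}$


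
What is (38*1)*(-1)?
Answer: -38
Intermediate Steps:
(38*1)*(-1) = 38*(-1) = -38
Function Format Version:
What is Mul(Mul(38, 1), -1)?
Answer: -38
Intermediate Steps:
Mul(Mul(38, 1), -1) = Mul(38, -1) = -38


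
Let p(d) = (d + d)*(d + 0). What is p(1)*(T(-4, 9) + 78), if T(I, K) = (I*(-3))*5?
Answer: 276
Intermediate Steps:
T(I, K) = -15*I (T(I, K) = -3*I*5 = -15*I)
p(d) = 2*d**2 (p(d) = (2*d)*d = 2*d**2)
p(1)*(T(-4, 9) + 78) = (2*1**2)*(-15*(-4) + 78) = (2*1)*(60 + 78) = 2*138 = 276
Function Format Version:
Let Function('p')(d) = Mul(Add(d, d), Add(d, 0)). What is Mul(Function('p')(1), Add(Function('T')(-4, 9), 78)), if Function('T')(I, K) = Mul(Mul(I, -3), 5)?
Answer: 276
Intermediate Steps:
Function('T')(I, K) = Mul(-15, I) (Function('T')(I, K) = Mul(Mul(-3, I), 5) = Mul(-15, I))
Function('p')(d) = Mul(2, Pow(d, 2)) (Function('p')(d) = Mul(Mul(2, d), d) = Mul(2, Pow(d, 2)))
Mul(Function('p')(1), Add(Function('T')(-4, 9), 78)) = Mul(Mul(2, Pow(1, 2)), Add(Mul(-15, -4), 78)) = Mul(Mul(2, 1), Add(60, 78)) = Mul(2, 138) = 276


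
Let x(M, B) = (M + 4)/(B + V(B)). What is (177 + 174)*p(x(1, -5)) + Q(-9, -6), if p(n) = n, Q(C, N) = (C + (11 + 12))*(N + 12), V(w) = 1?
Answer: -1419/4 ≈ -354.75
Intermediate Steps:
Q(C, N) = (12 + N)*(23 + C) (Q(C, N) = (C + 23)*(12 + N) = (23 + C)*(12 + N) = (12 + N)*(23 + C))
x(M, B) = (4 + M)/(1 + B) (x(M, B) = (M + 4)/(B + 1) = (4 + M)/(1 + B))
(177 + 174)*p(x(1, -5)) + Q(-9, -6) = (177 + 174)*((4 + 1)/(1 - 5)) + (276 + 12*(-9) + 23*(-6) - 9*(-6)) = 351*(5/(-4)) + (276 - 108 - 138 + 54) = 351*(-¼*5) + 84 = 351*(-5/4) + 84 = -1755/4 + 84 = -1419/4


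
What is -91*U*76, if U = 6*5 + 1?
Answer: -214396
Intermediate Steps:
U = 31 (U = 30 + 1 = 31)
-91*U*76 = -91*31*76 = -2821*76 = -214396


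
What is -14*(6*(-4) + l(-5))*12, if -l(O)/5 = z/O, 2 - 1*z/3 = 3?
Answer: 4536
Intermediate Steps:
z = -3 (z = 6 - 3*3 = 6 - 9 = -3)
l(O) = 15/O (l(O) = -(-15)/O = 15/O)
-14*(6*(-4) + l(-5))*12 = -14*(6*(-4) + 15/(-5))*12 = -14*(-24 + 15*(-1/5))*12 = -14*(-24 - 3)*12 = -14*(-27)*12 = 378*12 = 4536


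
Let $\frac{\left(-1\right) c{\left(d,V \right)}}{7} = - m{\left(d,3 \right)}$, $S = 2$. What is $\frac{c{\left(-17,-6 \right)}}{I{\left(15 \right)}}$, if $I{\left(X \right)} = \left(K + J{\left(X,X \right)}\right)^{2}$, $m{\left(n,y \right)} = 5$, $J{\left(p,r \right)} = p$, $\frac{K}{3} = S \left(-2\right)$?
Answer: $\frac{35}{9} \approx 3.8889$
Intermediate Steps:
$K = -12$ ($K = 3 \cdot 2 \left(-2\right) = 3 \left(-4\right) = -12$)
$I{\left(X \right)} = \left(-12 + X\right)^{2}$
$c{\left(d,V \right)} = 35$ ($c{\left(d,V \right)} = - 7 \left(\left(-1\right) 5\right) = \left(-7\right) \left(-5\right) = 35$)
$\frac{c{\left(-17,-6 \right)}}{I{\left(15 \right)}} = \frac{35}{\left(-12 + 15\right)^{2}} = \frac{35}{3^{2}} = \frac{35}{9}$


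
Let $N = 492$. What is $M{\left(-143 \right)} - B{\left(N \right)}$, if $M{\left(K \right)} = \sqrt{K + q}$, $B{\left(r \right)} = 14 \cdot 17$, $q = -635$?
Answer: $-238 + i \sqrt{778} \approx -238.0 + 27.893 i$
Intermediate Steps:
$B{\left(r \right)} = 238$
$M{\left(K \right)} = \sqrt{-635 + K}$ ($M{\left(K \right)} = \sqrt{K - 635} = \sqrt{-635 + K}$)
$M{\left(-143 \right)} - B{\left(N \right)} = \sqrt{-635 - 143} - 238 = \sqrt{-778} - 238 = i \sqrt{778} - 238 = -238 + i \sqrt{778}$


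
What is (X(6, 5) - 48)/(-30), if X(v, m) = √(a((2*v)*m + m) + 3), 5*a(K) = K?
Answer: 22/15 ≈ 1.4667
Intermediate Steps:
a(K) = K/5
X(v, m) = √(3 + m/5 + 2*m*v/5) (X(v, m) = √(((2*v)*m + m)/5 + 3) = √((2*m*v + m)/5 + 3) = √((m + 2*m*v)/5 + 3) = √((m/5 + 2*m*v/5) + 3) = √(3 + m/5 + 2*m*v/5))
(X(6, 5) - 48)/(-30) = (√5*√(15 + 5*(1 + 2*6))/5 - 48)/(-30) = (√5*√(15 + 5*(1 + 12))/5 - 48)*(-1/30) = (√5*√(15 + 5*13)/5 - 48)*(-1/30) = (√5*√(15 + 65)/5 - 48)*(-1/30) = (√5*√80/5 - 48)*(-1/30) = (√5*(4*√5)/5 - 48)*(-1/30) = (4 - 48)*(-1/30) = -44*(-1/30) = 22/15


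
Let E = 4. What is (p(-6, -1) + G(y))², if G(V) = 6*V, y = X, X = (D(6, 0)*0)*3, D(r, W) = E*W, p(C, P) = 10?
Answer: 100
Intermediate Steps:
D(r, W) = 4*W
X = 0 (X = ((4*0)*0)*3 = (0*0)*3 = 0*3 = 0)
y = 0
(p(-6, -1) + G(y))² = (10 + 6*0)² = (10 + 0)² = 10² = 100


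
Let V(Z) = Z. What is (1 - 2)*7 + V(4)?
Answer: -3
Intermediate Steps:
(1 - 2)*7 + V(4) = (1 - 2)*7 + 4 = -1*7 + 4 = -7 + 4 = -3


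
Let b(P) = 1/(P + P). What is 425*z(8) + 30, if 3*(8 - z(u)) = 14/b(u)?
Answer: -84910/3 ≈ -28303.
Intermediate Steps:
b(P) = 1/(2*P)
z(u) = 8 - 28*u/3 (z(u) = 8 - 14/(3*(1/(2*u))) = 8 - 14*2*u/3 = 8 - 28*u/3)
425*z(8) + 30 = 425*(8 - 28/3*8) + 30 = 425*(8 - 224/3) + 30 = 425*(-200/3) + 30 = -85000/3 + 30 = -84910/3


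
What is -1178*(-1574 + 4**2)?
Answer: 1835324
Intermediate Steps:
-1178*(-1574 + 4**2) = -1178*(-1574 + 16) = -1178*(-1558) = 1835324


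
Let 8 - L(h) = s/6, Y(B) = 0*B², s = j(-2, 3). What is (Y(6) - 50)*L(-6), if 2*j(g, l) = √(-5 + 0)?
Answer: -400 + 25*I*√5/6 ≈ -400.0 + 9.317*I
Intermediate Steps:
j(g, l) = I*√5/2 (j(g, l) = √(-5 + 0)/2 = √(-5)/2 = (I*√5)/2 = I*√5/2)
s = I*√5/2 ≈ 1.118*I
Y(B) = 0
L(h) = 8 - I*√5/12 (L(h) = 8 - I*√5/2/6 = 8 - I*√5/12)
(Y(6) - 50)*L(-6) = (0 - 50)*(8 - I*√5/12) = -50*(8 - I*√5/12) = -400 + 25*I*√5/6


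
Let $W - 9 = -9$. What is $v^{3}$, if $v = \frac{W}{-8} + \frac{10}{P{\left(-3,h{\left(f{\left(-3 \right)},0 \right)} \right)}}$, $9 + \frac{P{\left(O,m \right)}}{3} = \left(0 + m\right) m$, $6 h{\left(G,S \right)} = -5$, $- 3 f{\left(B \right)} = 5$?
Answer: $- \frac{1728000}{26730899} \approx -0.064644$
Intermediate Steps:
$W = 0$ ($W = 9 - 9 = 0$)
$f{\left(B \right)} = - \frac{5}{3}$ ($f{\left(B \right)} = \left(- \frac{1}{3}\right) 5 = - \frac{5}{3}$)
$h{\left(G,S \right)} = - \frac{5}{6}$ ($h{\left(G,S \right)} = \frac{1}{6} \left(-5\right) = - \frac{5}{6}$)
$P{\left(O,m \right)} = -27 + 3 m^{2}$ ($P{\left(O,m \right)} = -27 + 3 \left(0 + m\right) m = -27 + 3 m m = -27 + 3 m^{2}$)
$v = - \frac{120}{299}$ ($v = \frac{0}{-8} + \frac{10}{-27 + 3 \left(- \frac{5}{6}\right)^{2}} = 0 \left(- \frac{1}{8}\right) + \frac{10}{-27 + 3 \cdot \frac{25}{36}} = 0 + \frac{10}{-27 + \frac{25}{12}} = 0 + \frac{10}{- \frac{299}{12}} = 0 + 10 \left(- \frac{12}{299}\right) = 0 - \frac{120}{299} = - \frac{120}{299} \approx -0.40134$)
$v^{3} = \left(- \frac{120}{299}\right)^{3} = - \frac{1728000}{26730899}$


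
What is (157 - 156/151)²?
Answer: 554649601/22801 ≈ 24326.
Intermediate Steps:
(157 - 156/151)² = (23551/151)² = 554649601/22801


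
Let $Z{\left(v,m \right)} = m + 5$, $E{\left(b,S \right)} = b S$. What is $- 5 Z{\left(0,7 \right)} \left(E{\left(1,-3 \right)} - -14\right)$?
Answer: $-660$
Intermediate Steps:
$E{\left(b,S \right)} = S b$
$Z{\left(v,m \right)} = 5 + m$
$- 5 Z{\left(0,7 \right)} \left(E{\left(1,-3 \right)} - -14\right) = - 5 \left(5 + 7\right) \left(\left(-3\right) 1 - -14\right) = \left(-5\right) 12 \left(-3 + 14\right) = \left(-60\right) 11 = -660$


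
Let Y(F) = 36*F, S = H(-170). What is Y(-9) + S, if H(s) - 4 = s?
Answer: -490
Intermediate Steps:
H(s) = 4 + s
S = -166 (S = 4 - 170 = -166)
Y(-9) + S = 36*(-9) - 166 = -324 - 166 = -490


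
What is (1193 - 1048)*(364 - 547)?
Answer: -26535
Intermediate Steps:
(1193 - 1048)*(364 - 547) = 145*(-183) = -26535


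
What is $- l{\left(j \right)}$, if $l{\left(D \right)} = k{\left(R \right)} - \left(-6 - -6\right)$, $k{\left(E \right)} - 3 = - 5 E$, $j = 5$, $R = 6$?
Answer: $27$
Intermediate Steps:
$k{\left(E \right)} = 3 - 5 E$
$l{\left(D \right)} = -27$ ($l{\left(D \right)} = \left(3 - 30\right) - \left(-6 - -6\right) = \left(3 - 30\right) - \left(-6 + 6\right) = -27 - 0 = -27 + 0 = -27$)
$- l{\left(j \right)} = \left(-1\right) \left(-27\right) = 27$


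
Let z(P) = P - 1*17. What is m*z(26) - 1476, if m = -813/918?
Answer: -50455/34 ≈ -1484.0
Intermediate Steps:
z(P) = -17 + P (z(P) = P - 17 = -17 + P)
m = -271/306 (m = -813*1/918 = -271/306 ≈ -0.88562)
m*z(26) - 1476 = -271*(-17 + 26)/306 - 1476 = -271/306*9 - 1476 = -271/34 - 1476 = -50455/34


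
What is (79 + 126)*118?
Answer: 24190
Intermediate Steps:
(79 + 126)*118 = 205*118 = 24190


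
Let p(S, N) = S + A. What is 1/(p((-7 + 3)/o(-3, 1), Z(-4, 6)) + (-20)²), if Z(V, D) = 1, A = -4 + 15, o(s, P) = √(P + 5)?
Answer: 1233/506755 + 2*√6/506755 ≈ 0.0024428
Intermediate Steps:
o(s, P) = √(5 + P)
A = 11
p(S, N) = 11 + S (p(S, N) = S + 11 = 11 + S)
1/(p((-7 + 3)/o(-3, 1), Z(-4, 6)) + (-20)²) = 1/((11 + (-7 + 3)/(√(5 + 1))) + (-20)²) = 1/((11 - 4*√6/6) + 400) = 1/((11 - 2*√6/3) + 400) = 1/(411 - 2*√6/3)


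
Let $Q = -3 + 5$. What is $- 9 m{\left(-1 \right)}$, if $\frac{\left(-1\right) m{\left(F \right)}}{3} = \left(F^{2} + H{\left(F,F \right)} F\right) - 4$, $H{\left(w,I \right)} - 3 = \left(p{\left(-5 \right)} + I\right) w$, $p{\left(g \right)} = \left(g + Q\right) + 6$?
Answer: $-108$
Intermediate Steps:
$Q = 2$
$p{\left(g \right)} = 8 + g$ ($p{\left(g \right)} = \left(g + 2\right) + 6 = \left(2 + g\right) + 6 = 8 + g$)
$H{\left(w,I \right)} = 3 + w \left(3 + I\right)$ ($H{\left(w,I \right)} = 3 + \left(\left(8 - 5\right) + I\right) w = 3 + \left(3 + I\right) w = 3 + w \left(3 + I\right)$)
$m{\left(F \right)} = 12 - 3 F^{2} - 3 F \left(3 + F^{2} + 3 F\right)$ ($m{\left(F \right)} = - 3 \left(\left(F^{2} + \left(3 + 3 F + F F\right) F\right) - 4\right) = - 3 \left(\left(F^{2} + \left(3 + 3 F + F^{2}\right) F\right) - 4\right) = - 3 \left(\left(F^{2} + \left(3 + F^{2} + 3 F\right) F\right) - 4\right) = - 3 \left(\left(F^{2} + F \left(3 + F^{2} + 3 F\right)\right) - 4\right) = - 3 \left(-4 + F^{2} + F \left(3 + F^{2} + 3 F\right)\right) = 12 - 3 F^{2} - 3 F \left(3 + F^{2} + 3 F\right)$)
$- 9 m{\left(-1 \right)} = - 9 \left(12 - 12 \left(-1\right)^{2} - -9 - 3 \left(-1\right)^{3}\right) = - 9 \left(12 - 12 + 9 - -3\right) = - 9 \left(12 - 12 + 9 + 3\right) = \left(-9\right) 12 = -108$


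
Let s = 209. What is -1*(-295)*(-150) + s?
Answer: -44041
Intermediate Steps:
-1*(-295)*(-150) + s = -1*(-295)*(-150) + 209 = 295*(-150) + 209 = -44250 + 209 = -44041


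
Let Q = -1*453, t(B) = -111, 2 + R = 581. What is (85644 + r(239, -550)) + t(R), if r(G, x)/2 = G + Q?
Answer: 85105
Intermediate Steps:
R = 579 (R = -2 + 581 = 579)
Q = -453
r(G, x) = -906 + 2*G (r(G, x) = 2*(G - 453) = 2*(-453 + G) = -906 + 2*G)
(85644 + r(239, -550)) + t(R) = (85644 + (-906 + 2*239)) - 111 = (85644 + (-906 + 478)) - 111 = (85644 - 428) - 111 = 85216 - 111 = 85105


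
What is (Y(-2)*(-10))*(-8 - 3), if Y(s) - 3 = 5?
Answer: 880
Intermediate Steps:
Y(s) = 8 (Y(s) = 3 + 5 = 8)
(Y(-2)*(-10))*(-8 - 3) = (8*(-10))*(-8 - 3) = -80*(-11) = 880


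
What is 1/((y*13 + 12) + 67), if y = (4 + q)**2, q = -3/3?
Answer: 1/196 ≈ 0.0051020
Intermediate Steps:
q = -1 (q = -3*1/3 = -1)
y = 9 (y = (4 - 1)**2 = 3**2 = 9)
1/((y*13 + 12) + 67) = 1/((9*13 + 12) + 67) = 1/((117 + 12) + 67) = 1/(129 + 67) = 1/196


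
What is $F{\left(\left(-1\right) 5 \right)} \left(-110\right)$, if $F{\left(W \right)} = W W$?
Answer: $-2750$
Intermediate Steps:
$F{\left(W \right)} = W^{2}$
$F{\left(\left(-1\right) 5 \right)} \left(-110\right) = \left(\left(-1\right) 5\right)^{2} \left(-110\right) = \left(-5\right)^{2} \left(-110\right) = 25 \left(-110\right) = -2750$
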